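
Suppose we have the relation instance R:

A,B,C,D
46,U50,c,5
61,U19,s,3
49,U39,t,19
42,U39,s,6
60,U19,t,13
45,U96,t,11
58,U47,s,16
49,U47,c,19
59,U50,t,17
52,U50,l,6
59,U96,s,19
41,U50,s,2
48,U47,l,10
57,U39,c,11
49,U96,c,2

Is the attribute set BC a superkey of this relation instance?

All 15 rows have distinct BC values, so BC → (all attributes) holds and BC is a superkey.

Yes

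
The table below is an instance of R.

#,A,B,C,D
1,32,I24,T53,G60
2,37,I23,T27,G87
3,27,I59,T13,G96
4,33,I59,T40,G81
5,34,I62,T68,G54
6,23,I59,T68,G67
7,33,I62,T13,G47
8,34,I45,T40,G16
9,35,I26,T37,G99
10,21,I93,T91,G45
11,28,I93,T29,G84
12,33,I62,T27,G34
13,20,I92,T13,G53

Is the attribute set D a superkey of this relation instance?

All 13 rows have distinct D values, so D → (all attributes) holds and D is a superkey.

Yes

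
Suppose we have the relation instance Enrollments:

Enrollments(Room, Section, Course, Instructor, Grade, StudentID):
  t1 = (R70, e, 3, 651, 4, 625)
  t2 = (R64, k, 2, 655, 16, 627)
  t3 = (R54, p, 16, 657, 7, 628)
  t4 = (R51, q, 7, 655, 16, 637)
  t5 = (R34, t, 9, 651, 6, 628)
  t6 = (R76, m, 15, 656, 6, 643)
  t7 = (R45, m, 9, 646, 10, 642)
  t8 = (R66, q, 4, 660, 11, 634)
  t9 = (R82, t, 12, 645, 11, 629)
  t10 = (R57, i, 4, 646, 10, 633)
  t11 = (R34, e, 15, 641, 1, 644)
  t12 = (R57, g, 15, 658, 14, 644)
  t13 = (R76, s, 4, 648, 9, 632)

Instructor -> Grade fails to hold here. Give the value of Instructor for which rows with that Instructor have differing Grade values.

Instructor=651: rows 1, 5 → Grade takes values {4, 6} — violation
Instructor=655: rows 2, 4 → Grade = 16, 16 ✓
Instructor=657: row 3 → Grade = 7 ✓
Instructor=656: row 6 → Grade = 6 ✓
Instructor=646: rows 7, 10 → Grade = 10, 10 ✓
Instructor=660: row 8 → Grade = 11 ✓
Instructor=645: row 9 → Grade = 11 ✓
Instructor=641: row 11 → Grade = 1 ✓
Instructor=658: row 12 → Grade = 14 ✓
Instructor=648: row 13 → Grade = 9 ✓
The only Instructor value with inconsistent Grade is Instructor=651.

651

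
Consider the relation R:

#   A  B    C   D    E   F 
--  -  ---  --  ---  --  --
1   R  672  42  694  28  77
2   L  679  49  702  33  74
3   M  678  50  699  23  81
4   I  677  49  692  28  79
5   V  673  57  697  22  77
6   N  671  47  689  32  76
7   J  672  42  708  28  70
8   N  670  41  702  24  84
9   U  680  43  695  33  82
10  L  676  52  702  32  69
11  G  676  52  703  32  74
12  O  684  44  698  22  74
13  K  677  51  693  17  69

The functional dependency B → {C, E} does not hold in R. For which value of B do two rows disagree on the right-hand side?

677

B=672: rows 1, 7 → {C,E} = (42, 28), (42, 28) ✓
B=679: row 2 → {C,E} = (49, 33) ✓
B=678: row 3 → {C,E} = (50, 23) ✓
B=677: rows 4, 13 → {C,E} takes values {(49, 28), (51, 17)} — violation
B=673: row 5 → {C,E} = (57, 22) ✓
B=671: row 6 → {C,E} = (47, 32) ✓
B=670: row 8 → {C,E} = (41, 24) ✓
B=680: row 9 → {C,E} = (43, 33) ✓
B=676: rows 10, 11 → {C,E} = (52, 32), (52, 32) ✓
B=684: row 12 → {C,E} = (44, 22) ✓
The only B value with inconsistent RHS is B=677.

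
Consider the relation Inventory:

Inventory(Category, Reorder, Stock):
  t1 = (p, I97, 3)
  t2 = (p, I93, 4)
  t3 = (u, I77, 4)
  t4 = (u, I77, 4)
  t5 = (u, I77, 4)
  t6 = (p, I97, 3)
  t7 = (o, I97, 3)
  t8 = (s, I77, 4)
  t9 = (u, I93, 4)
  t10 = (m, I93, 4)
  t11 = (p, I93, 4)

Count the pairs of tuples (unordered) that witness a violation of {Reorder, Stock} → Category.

(Reorder=I97, Stock=3): violating pairs (1,7), (6,7) — 2 pairs.
(Reorder=I93, Stock=4): violating pairs (2,9), (2,10), (9,10), (9,11), (10,11) — 5 pairs.
(Reorder=I77, Stock=4): violating pairs (3,8), (4,8), (5,8) — 3 pairs.

10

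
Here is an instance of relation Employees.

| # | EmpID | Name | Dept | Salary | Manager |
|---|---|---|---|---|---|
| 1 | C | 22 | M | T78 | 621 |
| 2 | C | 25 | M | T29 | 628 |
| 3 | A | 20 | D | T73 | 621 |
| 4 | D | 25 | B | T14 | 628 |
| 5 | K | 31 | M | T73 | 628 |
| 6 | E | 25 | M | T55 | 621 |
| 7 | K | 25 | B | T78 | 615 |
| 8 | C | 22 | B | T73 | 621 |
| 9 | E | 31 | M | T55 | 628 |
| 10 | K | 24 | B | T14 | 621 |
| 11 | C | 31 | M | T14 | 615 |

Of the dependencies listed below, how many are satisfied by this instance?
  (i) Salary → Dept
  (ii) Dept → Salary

(i) Salary → Dept: Salary=T78: rows 1, 7 → Dept takes values {M, B} — violation; Salary=T73: rows 3, 5, 8 → Dept takes values {D, M, B} — violation; Salary=T14: rows 4, 10, 11 → Dept takes values {B, M} — violation — fails.
(ii) Dept → Salary: Dept=M: rows 1, 2, 5, 6, 9, 11 → Salary takes values {T78, T29, T73, T55, T14} — violation; Dept=B: rows 4, 7, 8, 10 → Salary takes values {T14, T78, T73} — violation — fails.
None of the 2 dependencies hold.

0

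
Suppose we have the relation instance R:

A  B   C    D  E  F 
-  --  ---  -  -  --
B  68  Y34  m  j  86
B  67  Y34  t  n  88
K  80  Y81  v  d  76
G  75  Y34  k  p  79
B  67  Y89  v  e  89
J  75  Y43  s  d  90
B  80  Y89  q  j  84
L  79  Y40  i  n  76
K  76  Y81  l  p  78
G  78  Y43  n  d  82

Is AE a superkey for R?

No

Two distinct rows share (A=B, E=j), so AE does not determine every attribute — not a superkey.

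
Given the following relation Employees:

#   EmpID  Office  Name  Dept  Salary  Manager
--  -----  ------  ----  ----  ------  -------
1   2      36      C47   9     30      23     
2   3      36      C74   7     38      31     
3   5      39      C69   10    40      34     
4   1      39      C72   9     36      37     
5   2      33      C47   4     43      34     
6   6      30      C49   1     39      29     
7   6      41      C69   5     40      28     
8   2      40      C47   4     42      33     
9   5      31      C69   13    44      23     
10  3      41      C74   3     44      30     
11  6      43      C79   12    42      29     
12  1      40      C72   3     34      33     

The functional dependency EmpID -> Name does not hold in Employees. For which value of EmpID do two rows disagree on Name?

6

EmpID=2: rows 1, 5, 8 → Name = C47, C47, C47 ✓
EmpID=3: rows 2, 10 → Name = C74, C74 ✓
EmpID=5: rows 3, 9 → Name = C69, C69 ✓
EmpID=1: rows 4, 12 → Name = C72, C72 ✓
EmpID=6: rows 6, 7, 11 → Name takes values {C49, C69, C79} — violation
The only EmpID value with inconsistent Name is EmpID=6.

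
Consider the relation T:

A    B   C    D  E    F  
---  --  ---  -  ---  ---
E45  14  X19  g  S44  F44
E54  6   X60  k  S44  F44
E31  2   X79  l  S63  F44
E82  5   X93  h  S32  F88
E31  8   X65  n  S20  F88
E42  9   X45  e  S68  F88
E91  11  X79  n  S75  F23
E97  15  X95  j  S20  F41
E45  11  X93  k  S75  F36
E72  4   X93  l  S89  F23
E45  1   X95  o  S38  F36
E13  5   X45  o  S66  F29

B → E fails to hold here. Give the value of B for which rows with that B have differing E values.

B=14: 1 row → E = S44 ✓
B=6: 1 row → E = S44 ✓
B=2: 1 row → E = S63 ✓
B=5: 2 rows → E takes values {S32, S66} — violation
B=8: 1 row → E = S20 ✓
B=9: 1 row → E = S68 ✓
B=11: 2 rows → E = S75, S75 ✓
B=15: 1 row → E = S20 ✓
B=4: 1 row → E = S89 ✓
B=1: 1 row → E = S38 ✓
The only B value with inconsistent E is B=5.

5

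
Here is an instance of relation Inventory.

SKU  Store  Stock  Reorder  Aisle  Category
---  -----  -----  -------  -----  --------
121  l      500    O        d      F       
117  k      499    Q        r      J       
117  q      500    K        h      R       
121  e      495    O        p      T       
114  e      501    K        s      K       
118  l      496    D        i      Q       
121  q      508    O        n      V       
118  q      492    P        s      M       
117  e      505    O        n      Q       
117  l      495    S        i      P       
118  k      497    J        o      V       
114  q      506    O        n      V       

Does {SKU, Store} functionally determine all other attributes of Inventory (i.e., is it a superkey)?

Yes

All 12 rows have distinct {SKU, Store} values, so {SKU, Store} → (all attributes) holds and {SKU, Store} is a superkey.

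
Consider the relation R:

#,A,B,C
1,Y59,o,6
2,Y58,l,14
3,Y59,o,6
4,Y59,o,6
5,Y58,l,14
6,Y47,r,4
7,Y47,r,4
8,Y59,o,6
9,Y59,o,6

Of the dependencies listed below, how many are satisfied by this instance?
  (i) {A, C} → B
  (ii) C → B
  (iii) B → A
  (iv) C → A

4

(i) {A, C} → B: every LHS value maps to a single RHS value — holds.
(ii) C → B: every LHS value maps to a single RHS value — holds.
(iii) B → A: every LHS value maps to a single RHS value — holds.
(iv) C → A: every LHS value maps to a single RHS value — holds.
4 of the 4 dependencies hold.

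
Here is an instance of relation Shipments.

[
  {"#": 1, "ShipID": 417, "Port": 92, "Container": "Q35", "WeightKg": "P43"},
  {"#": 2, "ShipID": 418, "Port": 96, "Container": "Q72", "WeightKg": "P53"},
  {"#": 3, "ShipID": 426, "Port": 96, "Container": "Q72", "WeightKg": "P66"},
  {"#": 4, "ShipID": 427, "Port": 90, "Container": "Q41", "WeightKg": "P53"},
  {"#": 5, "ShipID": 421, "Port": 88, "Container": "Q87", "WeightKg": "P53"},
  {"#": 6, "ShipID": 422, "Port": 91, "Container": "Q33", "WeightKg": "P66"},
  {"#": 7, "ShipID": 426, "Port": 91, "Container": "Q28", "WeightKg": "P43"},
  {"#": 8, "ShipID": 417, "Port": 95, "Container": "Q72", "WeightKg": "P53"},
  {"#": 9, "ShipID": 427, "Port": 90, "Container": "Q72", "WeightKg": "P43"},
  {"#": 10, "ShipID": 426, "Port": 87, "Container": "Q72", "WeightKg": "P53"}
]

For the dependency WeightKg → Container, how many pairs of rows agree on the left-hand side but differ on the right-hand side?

11

WeightKg=P43: violating pairs (1,7), (1,9), (7,9) — 3 pairs.
WeightKg=P53: violating pairs (2,4), (2,5), (4,5), (4,8), (4,10), (5,8), (5,10) — 7 pairs.
WeightKg=P66: violating pairs (3,6) — 1 pair.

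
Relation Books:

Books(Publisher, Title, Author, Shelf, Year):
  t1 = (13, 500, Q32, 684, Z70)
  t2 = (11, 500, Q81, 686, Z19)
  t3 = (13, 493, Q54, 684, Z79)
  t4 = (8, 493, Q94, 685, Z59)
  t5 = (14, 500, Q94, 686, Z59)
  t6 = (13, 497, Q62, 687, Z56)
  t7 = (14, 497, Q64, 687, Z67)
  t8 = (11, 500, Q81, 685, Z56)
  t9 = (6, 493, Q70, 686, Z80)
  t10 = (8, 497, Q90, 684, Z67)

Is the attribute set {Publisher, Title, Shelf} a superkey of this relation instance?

Yes

All 10 rows have distinct {Publisher, Title, Shelf} values, so {Publisher, Title, Shelf} → (all attributes) holds and {Publisher, Title, Shelf} is a superkey.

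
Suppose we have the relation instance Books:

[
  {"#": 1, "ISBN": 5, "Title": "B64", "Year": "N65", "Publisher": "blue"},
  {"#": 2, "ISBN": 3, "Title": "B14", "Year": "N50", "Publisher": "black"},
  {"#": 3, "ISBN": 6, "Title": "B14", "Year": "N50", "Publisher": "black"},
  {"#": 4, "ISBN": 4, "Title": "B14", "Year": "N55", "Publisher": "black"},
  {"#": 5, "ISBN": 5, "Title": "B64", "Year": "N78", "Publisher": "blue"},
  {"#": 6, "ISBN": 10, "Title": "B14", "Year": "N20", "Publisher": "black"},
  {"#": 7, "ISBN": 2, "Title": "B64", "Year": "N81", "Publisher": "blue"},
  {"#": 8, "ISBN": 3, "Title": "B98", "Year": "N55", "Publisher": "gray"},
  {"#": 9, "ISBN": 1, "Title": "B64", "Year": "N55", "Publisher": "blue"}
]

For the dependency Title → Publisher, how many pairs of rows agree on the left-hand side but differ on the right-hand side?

Title=B64: all 4 rows agree on Publisher — 0 pairs.
Title=B14: all 4 rows agree on Publisher — 0 pairs.

0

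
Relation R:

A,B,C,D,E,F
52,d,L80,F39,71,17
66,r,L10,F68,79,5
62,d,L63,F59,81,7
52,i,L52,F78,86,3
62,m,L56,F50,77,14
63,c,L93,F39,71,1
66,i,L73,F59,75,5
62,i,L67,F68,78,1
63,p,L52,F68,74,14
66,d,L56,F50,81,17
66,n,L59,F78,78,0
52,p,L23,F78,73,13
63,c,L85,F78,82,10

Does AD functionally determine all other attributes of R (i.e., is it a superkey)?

Two distinct rows share (A=52, D=F78), so AD does not determine every attribute — not a superkey.

No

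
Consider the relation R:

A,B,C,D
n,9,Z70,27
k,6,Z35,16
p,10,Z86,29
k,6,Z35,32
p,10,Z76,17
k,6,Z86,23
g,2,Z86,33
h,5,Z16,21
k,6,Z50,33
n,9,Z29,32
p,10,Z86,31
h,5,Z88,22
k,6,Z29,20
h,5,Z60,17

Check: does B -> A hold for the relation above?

Yes

B=9: 2 rows → A = n, n ✓
B=6: 5 rows → A = k, k, k, k, k ✓
B=10: 3 rows → A = p, p, p ✓
B=2: 1 row → A = g ✓
B=5: 3 rows → A = h, h, h ✓
Every B value is associated with a single A value, so B -> A holds.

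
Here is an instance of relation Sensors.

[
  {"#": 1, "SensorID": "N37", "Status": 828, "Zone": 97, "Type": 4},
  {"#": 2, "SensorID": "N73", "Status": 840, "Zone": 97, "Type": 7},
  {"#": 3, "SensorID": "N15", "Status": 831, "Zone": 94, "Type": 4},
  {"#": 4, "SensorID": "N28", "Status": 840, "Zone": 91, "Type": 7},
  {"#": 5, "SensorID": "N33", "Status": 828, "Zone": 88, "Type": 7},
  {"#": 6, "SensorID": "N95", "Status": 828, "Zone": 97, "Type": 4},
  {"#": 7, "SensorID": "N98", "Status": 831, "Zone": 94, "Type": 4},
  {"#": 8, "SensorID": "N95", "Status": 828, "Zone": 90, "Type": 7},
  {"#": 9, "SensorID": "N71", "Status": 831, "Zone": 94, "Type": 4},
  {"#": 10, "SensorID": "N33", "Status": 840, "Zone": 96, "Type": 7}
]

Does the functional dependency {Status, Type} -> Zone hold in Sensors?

No

(Status=828, Type=4): rows 1, 6 → Zone = 97, 97 ✓
(Status=840, Type=7): rows 2, 4, 10 → Zone takes values {97, 91, 96} — violation
(Status=831, Type=4): rows 3, 7, 9 → Zone = 94, 94, 94 ✓
(Status=828, Type=7): rows 5, 8 → Zone takes values {88, 90} — violation
Two rows agree on {Status, Type} but differ on Zone, so {Status, Type} -> Zone does not hold.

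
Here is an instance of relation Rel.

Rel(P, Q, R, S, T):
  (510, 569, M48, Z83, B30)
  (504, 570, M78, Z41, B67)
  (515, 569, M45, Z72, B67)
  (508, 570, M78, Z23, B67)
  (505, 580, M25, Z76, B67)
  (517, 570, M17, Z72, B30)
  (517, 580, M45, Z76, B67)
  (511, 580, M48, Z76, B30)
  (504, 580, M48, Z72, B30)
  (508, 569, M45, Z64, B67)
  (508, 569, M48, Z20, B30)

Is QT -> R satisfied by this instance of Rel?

(Q=569, T=B30): 2 rows → R = M48, M48 ✓
(Q=570, T=B67): 2 rows → R = M78, M78 ✓
(Q=569, T=B67): 2 rows → R = M45, M45 ✓
(Q=580, T=B67): 2 rows → R takes values {M25, M45} — violation
(Q=570, T=B30): 1 row → R = M17 ✓
(Q=580, T=B30): 2 rows → R = M48, M48 ✓
Two rows agree on QT but differ on R, so QT -> R does not hold.

No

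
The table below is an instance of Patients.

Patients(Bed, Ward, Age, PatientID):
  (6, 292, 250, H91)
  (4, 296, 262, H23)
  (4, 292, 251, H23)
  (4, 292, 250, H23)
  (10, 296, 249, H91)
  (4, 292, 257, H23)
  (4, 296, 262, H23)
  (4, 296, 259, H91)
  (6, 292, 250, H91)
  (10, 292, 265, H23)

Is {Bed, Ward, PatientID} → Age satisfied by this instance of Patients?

No

(Bed=6, Ward=292, PatientID=H91): 2 rows → Age = 250, 250 ✓
(Bed=4, Ward=296, PatientID=H23): 2 rows → Age = 262, 262 ✓
(Bed=4, Ward=292, PatientID=H23): 3 rows → Age takes values {251, 250, 257} — violation
(Bed=10, Ward=296, PatientID=H91): 1 row → Age = 249 ✓
(Bed=4, Ward=296, PatientID=H91): 1 row → Age = 259 ✓
(Bed=10, Ward=292, PatientID=H23): 1 row → Age = 265 ✓
Two rows agree on {Bed, Ward, PatientID} but differ on Age, so {Bed, Ward, PatientID} → Age does not hold.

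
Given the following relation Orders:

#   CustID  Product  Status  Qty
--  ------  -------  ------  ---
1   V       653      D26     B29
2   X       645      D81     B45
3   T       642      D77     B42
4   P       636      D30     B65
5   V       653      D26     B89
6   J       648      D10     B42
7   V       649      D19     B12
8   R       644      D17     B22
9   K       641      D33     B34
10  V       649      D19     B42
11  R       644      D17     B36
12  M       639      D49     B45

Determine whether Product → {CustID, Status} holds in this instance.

Product=653: rows 1, 5 → {CustID,Status} = (V, D26), (V, D26) ✓
Product=645: row 2 → {CustID,Status} = (X, D81) ✓
Product=642: row 3 → {CustID,Status} = (T, D77) ✓
Product=636: row 4 → {CustID,Status} = (P, D30) ✓
Product=648: row 6 → {CustID,Status} = (J, D10) ✓
Product=649: rows 7, 10 → {CustID,Status} = (V, D19), (V, D19) ✓
Product=644: rows 8, 11 → {CustID,Status} = (R, D17), (R, D17) ✓
Product=641: row 9 → {CustID,Status} = (K, D33) ✓
Product=639: row 12 → {CustID,Status} = (M, D49) ✓
Every Product value is associated with a single {CustID, Status} value, so Product → {CustID, Status} holds.

Yes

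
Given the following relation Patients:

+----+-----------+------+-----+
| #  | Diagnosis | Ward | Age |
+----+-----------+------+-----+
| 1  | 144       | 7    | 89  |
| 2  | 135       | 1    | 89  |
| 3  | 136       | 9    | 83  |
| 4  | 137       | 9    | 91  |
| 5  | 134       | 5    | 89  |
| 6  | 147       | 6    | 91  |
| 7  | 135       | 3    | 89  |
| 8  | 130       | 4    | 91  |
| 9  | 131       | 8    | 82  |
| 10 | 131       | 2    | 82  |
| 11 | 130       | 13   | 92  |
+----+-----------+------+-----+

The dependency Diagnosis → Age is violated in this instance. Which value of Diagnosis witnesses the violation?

Diagnosis=144: row 1 → Age = 89 ✓
Diagnosis=135: rows 2, 7 → Age = 89, 89 ✓
Diagnosis=136: row 3 → Age = 83 ✓
Diagnosis=137: row 4 → Age = 91 ✓
Diagnosis=134: row 5 → Age = 89 ✓
Diagnosis=147: row 6 → Age = 91 ✓
Diagnosis=130: rows 8, 11 → Age takes values {91, 92} — violation
Diagnosis=131: rows 9, 10 → Age = 82, 82 ✓
The only Diagnosis value with inconsistent Age is Diagnosis=130.

130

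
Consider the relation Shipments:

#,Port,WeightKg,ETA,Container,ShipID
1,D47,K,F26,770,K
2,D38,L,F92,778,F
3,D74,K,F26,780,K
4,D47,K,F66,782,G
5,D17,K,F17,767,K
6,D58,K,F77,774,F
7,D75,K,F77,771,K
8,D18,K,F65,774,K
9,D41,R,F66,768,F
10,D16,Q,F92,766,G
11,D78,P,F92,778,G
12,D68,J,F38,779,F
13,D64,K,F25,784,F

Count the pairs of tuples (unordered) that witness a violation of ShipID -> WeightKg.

12

ShipID=K: all 5 rows agree on WeightKg — 0 pairs.
ShipID=F: violating pairs (2,6), (2,9), (2,12), (2,13), (6,9), (6,12), (9,12), (9,13), (12,13) — 9 pairs.
ShipID=G: violating pairs (4,10), (4,11), (10,11) — 3 pairs.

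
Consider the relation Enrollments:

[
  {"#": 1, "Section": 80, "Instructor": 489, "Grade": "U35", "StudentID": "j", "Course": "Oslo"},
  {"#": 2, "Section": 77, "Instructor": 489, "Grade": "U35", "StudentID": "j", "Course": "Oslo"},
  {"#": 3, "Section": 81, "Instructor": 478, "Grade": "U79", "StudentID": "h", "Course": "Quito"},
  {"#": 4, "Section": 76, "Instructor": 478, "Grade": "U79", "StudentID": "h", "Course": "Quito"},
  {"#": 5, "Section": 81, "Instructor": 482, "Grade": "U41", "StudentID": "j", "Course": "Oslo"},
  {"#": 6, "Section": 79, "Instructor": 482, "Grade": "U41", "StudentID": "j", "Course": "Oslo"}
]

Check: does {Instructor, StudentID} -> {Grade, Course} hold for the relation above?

Yes

(Instructor=489, StudentID=j): rows 1, 2 → {Grade,Course} = (U35, Oslo), (U35, Oslo) ✓
(Instructor=478, StudentID=h): rows 3, 4 → {Grade,Course} = (U79, Quito), (U79, Quito) ✓
(Instructor=482, StudentID=j): rows 5, 6 → {Grade,Course} = (U41, Oslo), (U41, Oslo) ✓
Every {Instructor, StudentID} value is associated with a single {Grade, Course} value, so {Instructor, StudentID} -> {Grade, Course} holds.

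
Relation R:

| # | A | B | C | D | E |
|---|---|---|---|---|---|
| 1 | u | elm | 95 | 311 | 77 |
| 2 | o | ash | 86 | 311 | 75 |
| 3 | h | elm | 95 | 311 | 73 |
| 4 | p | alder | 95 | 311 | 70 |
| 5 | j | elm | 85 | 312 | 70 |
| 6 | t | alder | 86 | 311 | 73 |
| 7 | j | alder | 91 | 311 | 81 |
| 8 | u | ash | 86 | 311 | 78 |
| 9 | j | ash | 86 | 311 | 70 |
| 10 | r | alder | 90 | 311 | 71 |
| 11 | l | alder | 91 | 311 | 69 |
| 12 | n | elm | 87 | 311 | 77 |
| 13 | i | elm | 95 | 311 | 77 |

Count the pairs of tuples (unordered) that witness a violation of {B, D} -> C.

12

(B=elm, D=311): violating pairs (1,12), (3,12), (12,13) — 3 pairs.
(B=ash, D=311): all 3 rows agree on C — 0 pairs.
(B=alder, D=311): violating pairs (4,6), (4,7), (4,10), (4,11), (6,7), (6,10), (6,11), (7,10), (10,11) — 9 pairs.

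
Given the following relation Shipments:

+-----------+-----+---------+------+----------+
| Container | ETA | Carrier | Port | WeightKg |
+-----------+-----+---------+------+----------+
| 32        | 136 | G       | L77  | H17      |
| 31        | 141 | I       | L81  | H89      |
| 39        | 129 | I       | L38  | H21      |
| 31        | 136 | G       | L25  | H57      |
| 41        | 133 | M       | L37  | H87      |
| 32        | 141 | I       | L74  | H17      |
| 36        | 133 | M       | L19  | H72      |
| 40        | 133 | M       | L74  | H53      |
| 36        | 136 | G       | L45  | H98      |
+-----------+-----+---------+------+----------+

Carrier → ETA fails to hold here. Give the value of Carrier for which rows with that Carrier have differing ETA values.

Carrier=G: 3 rows → ETA = 136, 136, 136 ✓
Carrier=I: 3 rows → ETA takes values {141, 129} — violation
Carrier=M: 3 rows → ETA = 133, 133, 133 ✓
The only Carrier value with inconsistent ETA is Carrier=I.

I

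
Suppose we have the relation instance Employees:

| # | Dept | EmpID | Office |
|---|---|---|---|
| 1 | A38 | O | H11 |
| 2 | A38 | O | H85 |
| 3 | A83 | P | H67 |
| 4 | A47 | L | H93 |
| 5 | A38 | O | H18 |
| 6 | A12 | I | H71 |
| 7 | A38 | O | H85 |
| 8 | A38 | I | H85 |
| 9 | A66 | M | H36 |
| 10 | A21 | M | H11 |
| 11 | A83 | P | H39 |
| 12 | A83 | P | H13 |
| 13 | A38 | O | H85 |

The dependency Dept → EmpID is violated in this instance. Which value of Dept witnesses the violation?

A38

Dept=A38: rows 1, 2, 5, 7, 8, 13 → EmpID takes values {O, I} — violation
Dept=A83: rows 3, 11, 12 → EmpID = P, P, P ✓
Dept=A47: row 4 → EmpID = L ✓
Dept=A12: row 6 → EmpID = I ✓
Dept=A66: row 9 → EmpID = M ✓
Dept=A21: row 10 → EmpID = M ✓
The only Dept value with inconsistent EmpID is Dept=A38.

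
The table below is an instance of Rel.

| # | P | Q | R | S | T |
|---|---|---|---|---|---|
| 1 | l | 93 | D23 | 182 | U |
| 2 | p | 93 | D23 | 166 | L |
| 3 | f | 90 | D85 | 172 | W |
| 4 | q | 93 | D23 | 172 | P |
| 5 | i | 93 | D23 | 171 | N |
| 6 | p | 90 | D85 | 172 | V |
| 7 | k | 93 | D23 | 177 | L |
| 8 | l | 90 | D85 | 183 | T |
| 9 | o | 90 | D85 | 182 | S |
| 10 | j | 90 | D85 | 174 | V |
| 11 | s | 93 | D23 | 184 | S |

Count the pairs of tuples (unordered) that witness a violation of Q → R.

Q=93: all 6 rows agree on R — 0 pairs.
Q=90: all 5 rows agree on R — 0 pairs.

0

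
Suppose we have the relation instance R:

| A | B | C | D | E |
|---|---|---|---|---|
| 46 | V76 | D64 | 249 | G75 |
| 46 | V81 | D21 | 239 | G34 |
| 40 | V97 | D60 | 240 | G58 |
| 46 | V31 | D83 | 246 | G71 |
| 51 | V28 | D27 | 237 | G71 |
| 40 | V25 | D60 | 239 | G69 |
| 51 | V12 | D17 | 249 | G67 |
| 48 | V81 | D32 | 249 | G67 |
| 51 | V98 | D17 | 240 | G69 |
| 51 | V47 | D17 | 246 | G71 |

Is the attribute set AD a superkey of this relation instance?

All 10 rows have distinct AD values, so AD → (all attributes) holds and AD is a superkey.

Yes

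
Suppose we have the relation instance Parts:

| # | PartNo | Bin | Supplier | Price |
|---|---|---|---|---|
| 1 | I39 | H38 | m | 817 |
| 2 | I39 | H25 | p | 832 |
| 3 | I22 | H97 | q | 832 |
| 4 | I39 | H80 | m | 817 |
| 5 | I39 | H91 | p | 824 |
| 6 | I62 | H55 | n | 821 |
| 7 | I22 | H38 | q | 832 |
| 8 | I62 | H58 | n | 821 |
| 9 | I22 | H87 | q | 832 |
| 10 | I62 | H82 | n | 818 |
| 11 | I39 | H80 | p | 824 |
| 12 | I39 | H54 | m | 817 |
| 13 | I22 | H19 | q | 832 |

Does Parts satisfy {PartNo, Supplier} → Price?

No

(PartNo=I39, Supplier=m): rows 1, 4, 12 → Price = 817, 817, 817 ✓
(PartNo=I39, Supplier=p): rows 2, 5, 11 → Price takes values {832, 824} — violation
(PartNo=I22, Supplier=q): rows 3, 7, 9, 13 → Price = 832, 832, 832, 832 ✓
(PartNo=I62, Supplier=n): rows 6, 8, 10 → Price takes values {821, 818} — violation
Two rows agree on {PartNo, Supplier} but differ on Price, so {PartNo, Supplier} → Price does not hold.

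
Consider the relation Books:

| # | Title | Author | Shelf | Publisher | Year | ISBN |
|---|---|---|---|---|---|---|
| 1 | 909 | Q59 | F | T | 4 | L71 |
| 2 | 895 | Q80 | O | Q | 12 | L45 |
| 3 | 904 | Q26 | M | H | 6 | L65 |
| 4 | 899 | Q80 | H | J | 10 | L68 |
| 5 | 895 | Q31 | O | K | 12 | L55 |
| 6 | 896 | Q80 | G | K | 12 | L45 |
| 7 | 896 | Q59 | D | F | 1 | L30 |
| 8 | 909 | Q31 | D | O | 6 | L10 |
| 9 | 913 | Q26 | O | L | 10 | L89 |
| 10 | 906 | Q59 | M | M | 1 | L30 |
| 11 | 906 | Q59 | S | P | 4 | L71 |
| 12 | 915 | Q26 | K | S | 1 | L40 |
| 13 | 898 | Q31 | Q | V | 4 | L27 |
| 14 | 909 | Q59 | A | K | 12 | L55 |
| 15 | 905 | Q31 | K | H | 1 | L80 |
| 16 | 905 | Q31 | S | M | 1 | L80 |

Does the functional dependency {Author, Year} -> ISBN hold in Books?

(Author=Q59, Year=4): rows 1, 11 → ISBN = L71, L71 ✓
(Author=Q80, Year=12): rows 2, 6 → ISBN = L45, L45 ✓
(Author=Q26, Year=6): row 3 → ISBN = L65 ✓
(Author=Q80, Year=10): row 4 → ISBN = L68 ✓
(Author=Q31, Year=12): row 5 → ISBN = L55 ✓
(Author=Q59, Year=1): rows 7, 10 → ISBN = L30, L30 ✓
(Author=Q31, Year=6): row 8 → ISBN = L10 ✓
(Author=Q26, Year=10): row 9 → ISBN = L89 ✓
(Author=Q26, Year=1): row 12 → ISBN = L40 ✓
(Author=Q31, Year=4): row 13 → ISBN = L27 ✓
(Author=Q59, Year=12): row 14 → ISBN = L55 ✓
(Author=Q31, Year=1): rows 15, 16 → ISBN = L80, L80 ✓
Every {Author, Year} value is associated with a single ISBN value, so {Author, Year} -> ISBN holds.

Yes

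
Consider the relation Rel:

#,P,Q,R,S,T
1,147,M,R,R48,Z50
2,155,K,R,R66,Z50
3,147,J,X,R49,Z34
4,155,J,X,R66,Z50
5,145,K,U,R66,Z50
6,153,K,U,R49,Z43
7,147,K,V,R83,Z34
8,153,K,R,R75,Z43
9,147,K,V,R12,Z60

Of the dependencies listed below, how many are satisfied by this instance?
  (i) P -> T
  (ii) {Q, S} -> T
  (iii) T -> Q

(i) P -> T: P=147: rows 1, 3, 7, 9 → T takes values {Z50, Z34, Z60} — violation — fails.
(ii) {Q, S} -> T: every LHS value maps to a single RHS value — holds.
(iii) T -> Q: T=Z50: rows 1, 2, 4, 5 → Q takes values {M, K, J} — violation; T=Z34: rows 3, 7 → Q takes values {J, K} — violation — fails.
1 of the 3 dependencies holds.

1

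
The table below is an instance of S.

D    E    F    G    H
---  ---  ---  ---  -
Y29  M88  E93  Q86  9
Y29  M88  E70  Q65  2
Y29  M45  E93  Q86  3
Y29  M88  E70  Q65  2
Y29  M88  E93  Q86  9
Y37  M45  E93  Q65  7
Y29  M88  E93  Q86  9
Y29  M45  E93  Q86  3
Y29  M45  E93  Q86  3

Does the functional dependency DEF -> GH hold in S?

Yes

(D=Y29, E=M88, F=E93): 3 rows → {G,H} = (Q86, 9), (Q86, 9), (Q86, 9) ✓
(D=Y29, E=M88, F=E70): 2 rows → {G,H} = (Q65, 2), (Q65, 2) ✓
(D=Y29, E=M45, F=E93): 3 rows → {G,H} = (Q86, 3), (Q86, 3), (Q86, 3) ✓
(D=Y37, E=M45, F=E93): 1 row → {G,H} = (Q65, 7) ✓
Every DEF value is associated with a single GH value, so DEF -> GH holds.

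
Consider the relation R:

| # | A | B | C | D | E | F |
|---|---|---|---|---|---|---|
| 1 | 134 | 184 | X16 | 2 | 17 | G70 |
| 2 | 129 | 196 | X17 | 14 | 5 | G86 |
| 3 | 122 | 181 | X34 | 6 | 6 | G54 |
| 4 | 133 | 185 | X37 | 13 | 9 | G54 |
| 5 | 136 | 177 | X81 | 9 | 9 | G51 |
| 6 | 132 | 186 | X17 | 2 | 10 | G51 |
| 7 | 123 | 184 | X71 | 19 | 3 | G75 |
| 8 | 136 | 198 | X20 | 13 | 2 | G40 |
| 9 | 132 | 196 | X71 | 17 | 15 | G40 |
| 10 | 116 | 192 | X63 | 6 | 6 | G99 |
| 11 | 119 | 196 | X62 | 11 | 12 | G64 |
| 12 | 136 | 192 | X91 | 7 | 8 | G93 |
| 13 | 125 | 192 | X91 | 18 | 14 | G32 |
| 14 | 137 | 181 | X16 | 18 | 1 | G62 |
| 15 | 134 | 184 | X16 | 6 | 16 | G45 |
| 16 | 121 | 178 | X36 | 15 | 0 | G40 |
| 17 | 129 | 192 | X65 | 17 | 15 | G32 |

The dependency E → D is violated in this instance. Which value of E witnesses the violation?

9

E=17: row 1 → D = 2 ✓
E=5: row 2 → D = 14 ✓
E=6: rows 3, 10 → D = 6, 6 ✓
E=9: rows 4, 5 → D takes values {13, 9} — violation
E=10: row 6 → D = 2 ✓
E=3: row 7 → D = 19 ✓
E=2: row 8 → D = 13 ✓
E=15: rows 9, 17 → D = 17, 17 ✓
E=12: row 11 → D = 11 ✓
E=8: row 12 → D = 7 ✓
E=14: row 13 → D = 18 ✓
E=1: row 14 → D = 18 ✓
E=16: row 15 → D = 6 ✓
E=0: row 16 → D = 15 ✓
The only E value with inconsistent D is E=9.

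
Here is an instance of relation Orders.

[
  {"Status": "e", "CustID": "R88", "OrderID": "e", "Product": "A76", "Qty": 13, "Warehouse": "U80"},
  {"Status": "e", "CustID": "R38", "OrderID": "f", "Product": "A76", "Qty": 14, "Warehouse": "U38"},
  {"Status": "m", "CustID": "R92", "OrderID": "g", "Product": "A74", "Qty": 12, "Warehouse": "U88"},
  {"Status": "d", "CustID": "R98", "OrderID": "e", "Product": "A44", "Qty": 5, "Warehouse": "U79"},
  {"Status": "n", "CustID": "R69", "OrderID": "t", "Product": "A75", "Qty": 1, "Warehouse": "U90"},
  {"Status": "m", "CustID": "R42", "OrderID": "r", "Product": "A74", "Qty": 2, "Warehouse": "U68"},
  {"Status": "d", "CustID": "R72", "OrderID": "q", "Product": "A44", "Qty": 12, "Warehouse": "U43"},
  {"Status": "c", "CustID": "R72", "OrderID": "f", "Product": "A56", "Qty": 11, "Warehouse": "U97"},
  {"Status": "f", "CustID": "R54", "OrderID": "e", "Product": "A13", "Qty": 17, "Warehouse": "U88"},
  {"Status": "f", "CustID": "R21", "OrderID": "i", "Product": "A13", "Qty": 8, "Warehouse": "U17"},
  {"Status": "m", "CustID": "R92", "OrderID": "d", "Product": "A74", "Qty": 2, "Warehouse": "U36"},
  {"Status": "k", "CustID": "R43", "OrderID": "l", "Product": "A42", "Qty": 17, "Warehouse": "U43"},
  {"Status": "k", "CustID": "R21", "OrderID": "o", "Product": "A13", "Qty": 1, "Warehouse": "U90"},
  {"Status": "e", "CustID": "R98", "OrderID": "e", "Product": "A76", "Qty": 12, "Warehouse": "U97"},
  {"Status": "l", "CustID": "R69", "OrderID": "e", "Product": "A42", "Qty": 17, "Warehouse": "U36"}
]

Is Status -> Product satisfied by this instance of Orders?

No

Status=e: 3 rows → Product = A76, A76, A76 ✓
Status=m: 3 rows → Product = A74, A74, A74 ✓
Status=d: 2 rows → Product = A44, A44 ✓
Status=n: 1 row → Product = A75 ✓
Status=c: 1 row → Product = A56 ✓
Status=f: 2 rows → Product = A13, A13 ✓
Status=k: 2 rows → Product takes values {A42, A13} — violation
Status=l: 1 row → Product = A42 ✓
Two rows agree on Status but differ on Product, so Status -> Product does not hold.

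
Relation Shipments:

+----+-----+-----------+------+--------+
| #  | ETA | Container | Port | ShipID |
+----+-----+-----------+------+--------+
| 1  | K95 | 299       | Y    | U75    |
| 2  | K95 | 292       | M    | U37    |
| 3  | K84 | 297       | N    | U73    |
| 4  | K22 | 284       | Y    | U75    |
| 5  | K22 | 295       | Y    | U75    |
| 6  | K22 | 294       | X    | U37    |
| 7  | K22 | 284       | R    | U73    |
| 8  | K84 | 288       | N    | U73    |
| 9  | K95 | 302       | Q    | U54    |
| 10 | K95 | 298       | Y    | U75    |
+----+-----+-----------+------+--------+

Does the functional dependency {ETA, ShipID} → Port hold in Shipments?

(ETA=K95, ShipID=U75): rows 1, 10 → Port = Y, Y ✓
(ETA=K95, ShipID=U37): row 2 → Port = M ✓
(ETA=K84, ShipID=U73): rows 3, 8 → Port = N, N ✓
(ETA=K22, ShipID=U75): rows 4, 5 → Port = Y, Y ✓
(ETA=K22, ShipID=U37): row 6 → Port = X ✓
(ETA=K22, ShipID=U73): row 7 → Port = R ✓
(ETA=K95, ShipID=U54): row 9 → Port = Q ✓
Every {ETA, ShipID} value is associated with a single Port value, so {ETA, ShipID} → Port holds.

Yes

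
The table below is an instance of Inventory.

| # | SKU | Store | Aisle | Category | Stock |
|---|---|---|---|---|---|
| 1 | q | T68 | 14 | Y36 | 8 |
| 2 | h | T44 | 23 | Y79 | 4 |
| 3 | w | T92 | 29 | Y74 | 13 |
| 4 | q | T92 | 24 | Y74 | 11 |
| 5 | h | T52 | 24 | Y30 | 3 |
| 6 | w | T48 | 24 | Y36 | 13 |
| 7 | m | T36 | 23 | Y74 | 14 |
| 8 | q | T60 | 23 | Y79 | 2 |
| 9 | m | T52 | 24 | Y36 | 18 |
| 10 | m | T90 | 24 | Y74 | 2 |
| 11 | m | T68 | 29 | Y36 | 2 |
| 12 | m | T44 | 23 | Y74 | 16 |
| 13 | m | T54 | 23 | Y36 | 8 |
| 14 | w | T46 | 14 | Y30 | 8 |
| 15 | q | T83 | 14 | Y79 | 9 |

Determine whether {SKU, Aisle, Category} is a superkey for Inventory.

No

Rows 7 and 12 have the same {SKU, Aisle, Category} value (SKU=m, Aisle=23, Category=Y74) but are distinct tuples, so {SKU, Aisle, Category} does not determine every attribute — not a superkey.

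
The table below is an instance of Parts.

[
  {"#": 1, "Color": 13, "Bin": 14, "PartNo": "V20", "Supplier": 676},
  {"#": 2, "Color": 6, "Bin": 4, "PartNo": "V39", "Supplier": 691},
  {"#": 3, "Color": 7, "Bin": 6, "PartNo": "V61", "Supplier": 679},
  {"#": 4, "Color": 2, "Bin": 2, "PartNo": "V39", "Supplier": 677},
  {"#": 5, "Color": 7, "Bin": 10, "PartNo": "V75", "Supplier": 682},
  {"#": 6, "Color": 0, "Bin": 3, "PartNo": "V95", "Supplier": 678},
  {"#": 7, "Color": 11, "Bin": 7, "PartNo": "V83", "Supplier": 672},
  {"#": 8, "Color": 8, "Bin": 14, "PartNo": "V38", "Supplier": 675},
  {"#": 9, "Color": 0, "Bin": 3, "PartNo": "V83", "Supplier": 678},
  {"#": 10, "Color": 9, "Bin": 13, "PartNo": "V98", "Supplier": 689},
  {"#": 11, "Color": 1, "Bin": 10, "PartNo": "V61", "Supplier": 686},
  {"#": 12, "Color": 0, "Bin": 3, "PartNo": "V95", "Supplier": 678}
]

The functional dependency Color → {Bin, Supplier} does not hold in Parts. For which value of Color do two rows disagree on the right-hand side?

Color=13: row 1 → {Bin,Supplier} = (14, 676) ✓
Color=6: row 2 → {Bin,Supplier} = (4, 691) ✓
Color=7: rows 3, 5 → {Bin,Supplier} takes values {(6, 679), (10, 682)} — violation
Color=2: row 4 → {Bin,Supplier} = (2, 677) ✓
Color=0: rows 6, 9, 12 → {Bin,Supplier} = (3, 678), (3, 678), (3, 678) ✓
Color=11: row 7 → {Bin,Supplier} = (7, 672) ✓
Color=8: row 8 → {Bin,Supplier} = (14, 675) ✓
Color=9: row 10 → {Bin,Supplier} = (13, 689) ✓
Color=1: row 11 → {Bin,Supplier} = (10, 686) ✓
The only Color value with inconsistent RHS is Color=7.

7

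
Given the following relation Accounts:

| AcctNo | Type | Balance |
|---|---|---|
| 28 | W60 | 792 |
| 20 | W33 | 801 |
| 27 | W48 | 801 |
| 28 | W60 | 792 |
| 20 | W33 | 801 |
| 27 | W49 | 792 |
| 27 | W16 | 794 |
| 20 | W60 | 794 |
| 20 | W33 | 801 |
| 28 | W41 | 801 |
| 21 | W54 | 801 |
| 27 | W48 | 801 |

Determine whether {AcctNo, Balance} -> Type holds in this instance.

Yes

(AcctNo=28, Balance=792): 2 rows → Type = W60, W60 ✓
(AcctNo=20, Balance=801): 3 rows → Type = W33, W33, W33 ✓
(AcctNo=27, Balance=801): 2 rows → Type = W48, W48 ✓
(AcctNo=27, Balance=792): 1 row → Type = W49 ✓
(AcctNo=27, Balance=794): 1 row → Type = W16 ✓
(AcctNo=20, Balance=794): 1 row → Type = W60 ✓
(AcctNo=28, Balance=801): 1 row → Type = W41 ✓
(AcctNo=21, Balance=801): 1 row → Type = W54 ✓
Every {AcctNo, Balance} value is associated with a single Type value, so {AcctNo, Balance} -> Type holds.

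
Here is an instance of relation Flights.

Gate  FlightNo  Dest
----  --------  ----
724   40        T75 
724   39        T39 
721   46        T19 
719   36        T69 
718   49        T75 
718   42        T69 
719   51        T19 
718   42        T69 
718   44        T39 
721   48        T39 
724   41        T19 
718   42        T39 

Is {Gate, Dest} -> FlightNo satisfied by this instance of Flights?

(Gate=724, Dest=T75): 1 row → FlightNo = 40 ✓
(Gate=724, Dest=T39): 1 row → FlightNo = 39 ✓
(Gate=721, Dest=T19): 1 row → FlightNo = 46 ✓
(Gate=719, Dest=T69): 1 row → FlightNo = 36 ✓
(Gate=718, Dest=T75): 1 row → FlightNo = 49 ✓
(Gate=718, Dest=T69): 2 rows → FlightNo = 42, 42 ✓
(Gate=719, Dest=T19): 1 row → FlightNo = 51 ✓
(Gate=718, Dest=T39): 2 rows → FlightNo takes values {44, 42} — violation
(Gate=721, Dest=T39): 1 row → FlightNo = 48 ✓
(Gate=724, Dest=T19): 1 row → FlightNo = 41 ✓
Two rows agree on {Gate, Dest} but differ on FlightNo, so {Gate, Dest} -> FlightNo does not hold.

No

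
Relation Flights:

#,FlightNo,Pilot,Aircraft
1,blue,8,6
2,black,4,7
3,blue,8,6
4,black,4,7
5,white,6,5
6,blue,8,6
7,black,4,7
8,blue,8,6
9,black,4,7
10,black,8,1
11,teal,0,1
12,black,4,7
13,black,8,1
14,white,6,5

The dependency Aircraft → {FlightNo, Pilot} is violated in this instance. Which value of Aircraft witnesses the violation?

1

Aircraft=6: rows 1, 3, 6, 8 → {FlightNo,Pilot} = (blue, 8), (blue, 8), (blue, 8), (blue, 8) ✓
Aircraft=7: rows 2, 4, 7, 9, 12 → {FlightNo,Pilot} = (black, 4), (black, 4), (black, 4), (black, 4), (black, 4) ✓
Aircraft=5: rows 5, 14 → {FlightNo,Pilot} = (white, 6), (white, 6) ✓
Aircraft=1: rows 10, 11, 13 → {FlightNo,Pilot} takes values {(black, 8), (teal, 0)} — violation
The only Aircraft value with inconsistent RHS is Aircraft=1.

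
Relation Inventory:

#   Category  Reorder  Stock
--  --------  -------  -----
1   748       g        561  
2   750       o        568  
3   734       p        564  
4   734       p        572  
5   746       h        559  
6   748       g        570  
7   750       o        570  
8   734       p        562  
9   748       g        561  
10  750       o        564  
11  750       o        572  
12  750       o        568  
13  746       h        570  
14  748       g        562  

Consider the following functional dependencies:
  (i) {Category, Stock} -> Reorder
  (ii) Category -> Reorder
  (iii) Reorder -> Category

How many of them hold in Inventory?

(i) {Category, Stock} -> Reorder: every LHS value maps to a single RHS value — holds.
(ii) Category -> Reorder: every LHS value maps to a single RHS value — holds.
(iii) Reorder -> Category: every LHS value maps to a single RHS value — holds.
3 of the 3 dependencies hold.

3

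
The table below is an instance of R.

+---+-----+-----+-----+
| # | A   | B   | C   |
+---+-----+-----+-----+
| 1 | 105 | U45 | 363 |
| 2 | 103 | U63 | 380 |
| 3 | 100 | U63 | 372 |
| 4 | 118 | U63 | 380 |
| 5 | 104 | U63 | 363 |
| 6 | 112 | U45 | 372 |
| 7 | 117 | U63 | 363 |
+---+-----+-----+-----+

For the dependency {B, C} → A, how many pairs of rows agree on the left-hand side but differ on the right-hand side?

2

(B=U63, C=380): violating pairs (2,4) — 1 pair.
(B=U63, C=363): violating pairs (5,7) — 1 pair.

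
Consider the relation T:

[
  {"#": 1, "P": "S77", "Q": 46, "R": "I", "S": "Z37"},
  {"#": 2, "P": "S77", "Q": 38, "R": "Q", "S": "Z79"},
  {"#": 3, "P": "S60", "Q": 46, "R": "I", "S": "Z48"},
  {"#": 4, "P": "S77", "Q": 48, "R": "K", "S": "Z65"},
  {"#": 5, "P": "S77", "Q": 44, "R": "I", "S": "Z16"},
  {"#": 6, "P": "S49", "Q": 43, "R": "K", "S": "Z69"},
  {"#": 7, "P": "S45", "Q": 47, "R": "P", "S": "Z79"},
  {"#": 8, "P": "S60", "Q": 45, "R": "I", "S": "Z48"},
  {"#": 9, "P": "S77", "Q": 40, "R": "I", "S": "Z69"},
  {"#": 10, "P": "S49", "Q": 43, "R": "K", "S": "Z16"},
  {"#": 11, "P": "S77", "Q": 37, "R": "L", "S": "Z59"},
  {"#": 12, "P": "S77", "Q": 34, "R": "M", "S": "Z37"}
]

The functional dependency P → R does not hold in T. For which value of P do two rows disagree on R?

S77

P=S77: rows 1, 2, 4, 5, 9, 11, 12 → R takes values {I, Q, K, L, M} — violation
P=S60: rows 3, 8 → R = I, I ✓
P=S49: rows 6, 10 → R = K, K ✓
P=S45: row 7 → R = P ✓
The only P value with inconsistent R is P=S77.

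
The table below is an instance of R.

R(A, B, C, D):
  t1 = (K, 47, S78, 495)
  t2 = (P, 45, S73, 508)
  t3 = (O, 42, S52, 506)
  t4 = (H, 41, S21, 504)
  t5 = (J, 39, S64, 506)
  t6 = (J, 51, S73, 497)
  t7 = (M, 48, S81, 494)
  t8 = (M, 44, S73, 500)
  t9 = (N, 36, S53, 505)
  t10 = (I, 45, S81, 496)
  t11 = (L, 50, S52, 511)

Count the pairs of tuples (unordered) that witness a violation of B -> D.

B=45: violating pairs (2,10) — 1 pair.

1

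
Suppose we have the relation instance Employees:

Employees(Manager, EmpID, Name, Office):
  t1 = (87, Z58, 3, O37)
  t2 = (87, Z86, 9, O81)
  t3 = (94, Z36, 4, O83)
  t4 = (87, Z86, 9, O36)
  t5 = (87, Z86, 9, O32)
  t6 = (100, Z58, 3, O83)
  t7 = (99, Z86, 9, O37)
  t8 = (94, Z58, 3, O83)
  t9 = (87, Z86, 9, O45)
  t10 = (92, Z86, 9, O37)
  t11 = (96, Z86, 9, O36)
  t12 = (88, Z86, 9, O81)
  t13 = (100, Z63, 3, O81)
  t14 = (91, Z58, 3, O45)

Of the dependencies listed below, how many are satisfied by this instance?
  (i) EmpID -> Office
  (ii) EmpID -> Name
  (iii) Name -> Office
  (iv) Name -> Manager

(i) EmpID -> Office: EmpID=Z58: rows 1, 6, 8, 14 → Office takes values {O37, O83, O45} — violation; EmpID=Z86: rows 2, 4, 5, 7, 9, 10, 11, 12 → Office takes values {O81, O36, O32, O37, O45} — violation — fails.
(ii) EmpID -> Name: every LHS value maps to a single RHS value — holds.
(iii) Name -> Office: Name=3: rows 1, 6, 8, 13, 14 → Office takes values {O37, O83, O81, O45} — violation; Name=9: rows 2, 4, 5, 7, 9, 10, 11, 12 → Office takes values {O81, O36, O32, O37, O45} — violation — fails.
(iv) Name -> Manager: Name=3: rows 1, 6, 8, 13, 14 → Manager takes values {87, 100, 94, 91} — violation; Name=9: rows 2, 4, 5, 7, 9, 10, 11, 12 → Manager takes values {87, 99, 92, 96, 88} — violation — fails.
1 of the 4 dependencies holds.

1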